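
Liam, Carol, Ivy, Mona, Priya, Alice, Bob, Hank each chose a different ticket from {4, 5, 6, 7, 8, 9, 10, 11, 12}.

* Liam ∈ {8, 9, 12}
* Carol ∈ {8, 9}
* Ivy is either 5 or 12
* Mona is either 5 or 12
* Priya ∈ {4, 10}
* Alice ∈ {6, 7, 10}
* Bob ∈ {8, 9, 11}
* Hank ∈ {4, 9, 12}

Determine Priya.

10

Ivy and Mona share exactly the 2 values {5, 12}; by pigeonhole those values go to them, so strike 5, 12 from Liam, Hank.
Liam and Carol share exactly the 2 values {8, 9}; by pigeonhole those values go to them, so strike 8, 9 from Bob, Hank.
That leaves Bob = 11.
That leaves Hank = 4. Eliminate 4 elsewhere: Priya.
So Priya = 10.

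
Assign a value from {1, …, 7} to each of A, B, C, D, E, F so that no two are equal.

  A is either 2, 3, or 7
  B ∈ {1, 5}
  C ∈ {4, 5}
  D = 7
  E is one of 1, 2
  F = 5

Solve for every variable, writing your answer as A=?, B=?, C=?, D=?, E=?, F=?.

A=3, B=1, C=4, D=7, E=2, F=5

D has just one choice, so D = 7. Strike 7 from A.
F's domain is down to {5}, so F = 5. Remove 5 from B, C.
B's domain is down to {1}, so B = 1. Remove 1 from E.
C has just one choice, so C = 4.
E has just one choice, so E = 2. Eliminate 2 elsewhere: A.
That leaves A = 3.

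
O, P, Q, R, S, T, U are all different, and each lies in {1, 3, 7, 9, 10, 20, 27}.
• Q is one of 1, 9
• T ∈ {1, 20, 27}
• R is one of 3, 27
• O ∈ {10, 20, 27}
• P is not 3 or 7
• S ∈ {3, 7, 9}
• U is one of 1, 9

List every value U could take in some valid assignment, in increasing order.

1, 9

The 7 variables together cover exactly {1, 3, 7, 9, 10, 20, 27} — 7 values for 7 variables — and 7 appears only in S's list, so S = 7.
Among the 6 still-open variables, 3 fits only R (and all 6 values in {1, 3, 9, 10, 20, 27} must be used), so R = 3.
Q and U share exactly the 2 values {1, 9}; by pigeonhole those values go to them, so strike 1, 9 from P, T.
No further eliminations apply; U can still be any of 1, 9.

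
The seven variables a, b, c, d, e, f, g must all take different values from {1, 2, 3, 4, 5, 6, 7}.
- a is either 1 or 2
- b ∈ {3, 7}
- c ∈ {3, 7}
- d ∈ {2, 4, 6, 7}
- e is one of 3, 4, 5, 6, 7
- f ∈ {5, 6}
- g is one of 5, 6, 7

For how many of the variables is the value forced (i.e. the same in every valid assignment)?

3

Among the 7 variables, 1 fits only a (and all 7 values in {1, 2, 3, 4, 5, 6, 7} must be used), so a = 1.
The 6 still-open variables together cover exactly {2, 3, 4, 5, 6, 7} — 6 values for 6 variables — and 2 appears only in d's list, so d = 2.
The 5 still-open variables together cover exactly {3, 4, 5, 6, 7} — 5 values for 5 variables — and 4 appears only in e's list, so e = 4.
b and c share exactly the 2 values {3, 7}; by pigeonhole those values go to them, so strike 3, 7 from g.
Determined: a=1, d=2, e=4. The other variables each still have more than one consistent value. That makes 3.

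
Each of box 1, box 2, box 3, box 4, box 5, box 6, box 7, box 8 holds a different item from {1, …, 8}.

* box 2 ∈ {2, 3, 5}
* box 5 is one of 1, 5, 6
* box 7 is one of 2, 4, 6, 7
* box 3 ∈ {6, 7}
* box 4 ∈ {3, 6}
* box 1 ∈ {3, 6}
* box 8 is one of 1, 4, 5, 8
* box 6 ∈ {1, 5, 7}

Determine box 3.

Among the 8 variables, 8 fits only box 8 (and all 8 values in {1, 2, 3, 4, 5, 6, 7, 8} must be used), so box 8 = 8.
The 7 still-open variables together cover exactly {1, 2, 3, 4, 5, 6, 7} — 7 values for 7 variables — and 4 appears only in box 7's list, so box 7 = 4.
The 6 still-open variables together cover exactly {1, 2, 3, 5, 6, 7} — 6 values for 6 variables — and 2 appears only in box 2's list, so box 2 = 2.
The 2 variables box 1 and box 4 are confined to {3, 6}, which locks those values in; drop them from box 3, box 5.
So box 3 = 7.

7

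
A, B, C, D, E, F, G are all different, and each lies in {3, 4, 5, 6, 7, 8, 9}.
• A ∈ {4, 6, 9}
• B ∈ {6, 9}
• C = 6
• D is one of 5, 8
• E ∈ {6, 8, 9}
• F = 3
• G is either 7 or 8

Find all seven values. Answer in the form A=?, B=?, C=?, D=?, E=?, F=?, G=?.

A=4, B=9, C=6, D=5, E=8, F=3, G=7

C must be 6 (only option left). Strike 6 from A, B, E.
F's domain is down to {3}, so F = 3.
That leaves B = 9. Strike 9 from A, E.
E has just one choice, so E = 8. Strike 8 from D, G.
G's domain is down to {7}, so G = 7.
A has just one choice, so A = 4.
D has just one choice, so D = 5.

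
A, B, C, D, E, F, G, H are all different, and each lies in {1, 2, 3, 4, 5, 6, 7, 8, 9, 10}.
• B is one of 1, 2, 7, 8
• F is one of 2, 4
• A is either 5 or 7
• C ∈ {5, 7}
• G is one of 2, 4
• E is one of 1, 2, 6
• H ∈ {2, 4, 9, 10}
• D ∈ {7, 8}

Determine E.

A and C between them cover only {5, 7} — a naked pair. Remove those values from B, D.
That leaves D = 8. Eliminate 8 elsewhere: B.
F and G between them cover only {2, 4} — a naked pair. Remove those values from B, E, H.
B has just one choice, so B = 1. Remove 1 from E.
So E = 6.

6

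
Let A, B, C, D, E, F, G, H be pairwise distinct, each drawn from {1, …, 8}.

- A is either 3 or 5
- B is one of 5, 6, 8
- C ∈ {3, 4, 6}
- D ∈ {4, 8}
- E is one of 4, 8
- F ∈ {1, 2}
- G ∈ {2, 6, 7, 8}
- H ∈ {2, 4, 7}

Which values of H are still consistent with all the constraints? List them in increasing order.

2, 7

The 8 variables together cover exactly {1, 2, 3, 4, 5, 6, 7, 8} — 8 values for 8 variables — and 1 appears only in F's list, so F = 1.
The 2 variables D and E are confined to {4, 8}, which locks those values in; drop them from B, C, G, H.
The 3 variables A, B, C are confined to {3, 5, 6}, which locks those values in; drop them from G.
No further eliminations apply; H can still be any of 2, 7.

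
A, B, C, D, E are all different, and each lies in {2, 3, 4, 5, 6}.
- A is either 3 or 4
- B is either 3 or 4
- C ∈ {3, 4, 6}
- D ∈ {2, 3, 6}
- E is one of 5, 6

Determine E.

Among the 5 variables, 2 fits only D (and all 5 values in {2, 3, 4, 5, 6} must be used), so D = 2.
Among the 4 still-open variables, 5 fits only E (and all 4 values in {3, 4, 5, 6} must be used), so E = 5.

5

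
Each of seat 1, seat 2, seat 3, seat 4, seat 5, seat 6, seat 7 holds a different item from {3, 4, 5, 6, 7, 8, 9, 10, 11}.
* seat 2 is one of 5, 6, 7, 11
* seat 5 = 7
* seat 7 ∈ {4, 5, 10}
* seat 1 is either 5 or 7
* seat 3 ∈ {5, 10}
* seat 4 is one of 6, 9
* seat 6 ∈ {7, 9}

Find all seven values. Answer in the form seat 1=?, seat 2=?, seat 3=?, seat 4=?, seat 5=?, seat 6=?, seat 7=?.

seat 1=5, seat 2=11, seat 3=10, seat 4=6, seat 5=7, seat 6=9, seat 7=4

seat 5 has just one choice, so seat 5 = 7. Eliminate 7 elsewhere: seat 1, seat 2, seat 6.
seat 6's domain is down to {9}, so seat 6 = 9. So seat 4 can't be 9.
seat 1 must be 5 (only option left). Eliminate 5 elsewhere: seat 2, seat 3, seat 7.
That leaves seat 3 = 10. Strike 10 from seat 7.
seat 4 must be 6 (only option left). Strike 6 from seat 2.
seat 7's domain is down to {4}, so seat 7 = 4.
seat 2 has just one choice, so seat 2 = 11.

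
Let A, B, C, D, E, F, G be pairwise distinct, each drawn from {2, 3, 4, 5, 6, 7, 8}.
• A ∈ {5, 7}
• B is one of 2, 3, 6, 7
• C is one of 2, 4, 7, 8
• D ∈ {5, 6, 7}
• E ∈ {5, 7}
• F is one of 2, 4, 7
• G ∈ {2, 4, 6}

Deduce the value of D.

Among the 7 variables, 3 fits only B (and all 7 values in {2, 3, 4, 5, 6, 7, 8} must be used), so B = 3.
Among the 6 still-open variables, 8 fits only C (and all 6 values in {2, 4, 5, 6, 7, 8} must be used), so C = 8.
A and E between them cover only {5, 7} — a naked pair. Remove those values from D, F.
So D = 6.

6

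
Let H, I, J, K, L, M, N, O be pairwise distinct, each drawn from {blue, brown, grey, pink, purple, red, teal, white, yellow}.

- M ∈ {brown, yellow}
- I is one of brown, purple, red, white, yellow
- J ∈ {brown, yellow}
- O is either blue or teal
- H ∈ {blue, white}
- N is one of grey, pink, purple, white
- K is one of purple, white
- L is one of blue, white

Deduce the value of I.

The 2 variables H and L are confined to {blue, white}, which locks those values in; drop them from I, K, N, O.
K's domain is down to {purple}, so K = purple. Remove purple from I, N.
That leaves O = teal.
The 2 variables J and M are confined to {brown, yellow}, which locks those values in; drop them from I.
So I = red.

red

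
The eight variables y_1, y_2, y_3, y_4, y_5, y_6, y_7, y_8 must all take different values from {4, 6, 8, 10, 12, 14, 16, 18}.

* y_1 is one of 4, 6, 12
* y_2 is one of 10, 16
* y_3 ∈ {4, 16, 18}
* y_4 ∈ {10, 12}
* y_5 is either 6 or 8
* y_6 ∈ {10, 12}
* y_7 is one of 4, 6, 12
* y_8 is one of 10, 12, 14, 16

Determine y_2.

The 8 variables draw from only 8 values {4, 6, 8, 10, 12, 14, 16, 18}, so each is used; only y_5 can be 8, hence y_5 = 8.
The 7 still-open variables draw from only 7 values {4, 6, 10, 12, 14, 16, 18}, so each is used; only y_8 can be 14, hence y_8 = 14.
Among the 6 still-open variables, 18 fits only y_3 (and all 6 values in {4, 6, 10, 12, 16, 18} must be used), so y_3 = 18.
The 5 still-open variables draw from only 5 values {4, 6, 10, 12, 16}, so each is used; only y_2 can be 16, hence y_2 = 16.

16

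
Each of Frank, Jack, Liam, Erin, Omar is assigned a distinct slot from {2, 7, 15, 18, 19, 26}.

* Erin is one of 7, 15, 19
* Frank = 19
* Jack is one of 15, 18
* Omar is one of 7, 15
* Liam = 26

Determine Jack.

Frank must be 19 (only option left). Strike 19 from Erin.
Liam must be 26 (only option left).
The 3 still-open variables together cover exactly {7, 15, 18} — 3 values for 3 variables — and 18 appears only in Jack's list, so Jack = 18.

18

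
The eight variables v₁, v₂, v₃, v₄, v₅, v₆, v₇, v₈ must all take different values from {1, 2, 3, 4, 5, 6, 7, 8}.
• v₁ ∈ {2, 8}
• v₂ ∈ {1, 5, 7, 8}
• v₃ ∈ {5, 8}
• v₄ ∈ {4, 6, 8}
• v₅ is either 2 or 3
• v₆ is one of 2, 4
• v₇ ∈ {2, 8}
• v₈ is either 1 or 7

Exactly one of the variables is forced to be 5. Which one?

The 8 variables draw from only 8 values {1, 2, 3, 4, 5, 6, 7, 8}, so each is used; only v₅ can be 3, hence v₅ = 3.
The 7 still-open variables draw from only 7 values {1, 2, 4, 5, 6, 7, 8}, so each is used; only v₄ can be 6, hence v₄ = 6.
The 6 still-open variables together cover exactly {1, 2, 4, 5, 7, 8} — 6 values for 6 variables — and 4 appears only in v₆'s list, so v₆ = 4.
v₁ and v₇ share exactly the 2 values {2, 8}; by pigeonhole those values go to them, so strike 2, 8 from v₂, v₃.
So 5 goes to v₃.

v₃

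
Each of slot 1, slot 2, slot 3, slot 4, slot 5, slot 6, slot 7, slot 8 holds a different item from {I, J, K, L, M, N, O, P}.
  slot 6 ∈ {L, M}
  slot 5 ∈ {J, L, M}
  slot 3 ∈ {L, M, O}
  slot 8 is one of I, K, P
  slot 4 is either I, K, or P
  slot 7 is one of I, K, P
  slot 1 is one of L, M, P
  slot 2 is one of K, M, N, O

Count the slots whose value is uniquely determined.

The 8 variables draw from only 8 values {I, J, K, L, M, N, O, P}, so each is used; only slot 5 can be J, hence slot 5 = J.
The 7 still-open variables draw from only 7 values {I, K, L, M, N, O, P}, so each is used; only slot 2 can be N, hence slot 2 = N.
Among the 6 still-open variables, O fits only slot 3 (and all 6 values in {I, K, L, M, O, P} must be used), so slot 3 = O.
slot 4, slot 7, slot 8 share exactly the 3 values {I, K, P}; by pigeonhole those values go to them, so strike I, K, P from slot 1.
Determined: slot 2=N, slot 3=O, slot 5=J. The other slots each still have more than one consistent value. That makes 3.

3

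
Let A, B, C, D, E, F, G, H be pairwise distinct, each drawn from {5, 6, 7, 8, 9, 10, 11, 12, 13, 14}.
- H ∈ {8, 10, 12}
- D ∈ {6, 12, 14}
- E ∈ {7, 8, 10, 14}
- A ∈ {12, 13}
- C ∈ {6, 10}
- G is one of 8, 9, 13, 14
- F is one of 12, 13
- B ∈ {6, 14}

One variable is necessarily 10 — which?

C

The 8 variables together cover exactly {6, 7, 8, 9, 10, 12, 13, 14} — 8 values for 8 variables — and 7 appears only in E's list, so E = 7.
The 7 still-open variables draw from only 7 values {6, 8, 9, 10, 12, 13, 14}, so each is used; only G can be 9, hence G = 9.
Among the 6 still-open variables, 8 fits only H (and all 6 values in {6, 8, 10, 12, 13, 14} must be used), so H = 8.
Among the 5 still-open variables, 10 fits only C (and all 5 values in {6, 10, 12, 13, 14} must be used), so C = 10.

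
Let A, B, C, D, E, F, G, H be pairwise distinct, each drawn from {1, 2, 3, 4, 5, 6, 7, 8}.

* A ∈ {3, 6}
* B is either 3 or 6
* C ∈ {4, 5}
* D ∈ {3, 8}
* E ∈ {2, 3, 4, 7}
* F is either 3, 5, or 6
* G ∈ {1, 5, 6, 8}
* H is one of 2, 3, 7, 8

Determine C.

Among the 8 variables, 1 fits only G (and all 8 values in {1, 2, 3, 4, 5, 6, 7, 8} must be used), so G = 1.
A and B between them cover only {3, 6} — a naked pair. Remove those values from D, E, F, H.
D's domain is down to {8}, so D = 8. Eliminate 8 elsewhere: H.
F has just one choice, so F = 5. So C can't be 5.
So C = 4.

4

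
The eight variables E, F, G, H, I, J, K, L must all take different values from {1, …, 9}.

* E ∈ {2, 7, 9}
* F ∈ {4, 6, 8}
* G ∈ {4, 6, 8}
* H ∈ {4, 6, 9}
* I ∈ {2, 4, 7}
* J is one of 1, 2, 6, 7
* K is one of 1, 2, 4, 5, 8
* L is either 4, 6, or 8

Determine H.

The 8 variables draw from only 8 values {1, 2, 4, 5, 6, 7, 8, 9}, so each is used; only K can be 5, hence K = 5.
Among the 7 still-open variables, 1 fits only J (and all 7 values in {1, 2, 4, 6, 7, 8, 9} must be used), so J = 1.
The 3 variables F, G, L are confined to {4, 6, 8}, which locks those values in; drop them from H, I.
So H = 9.

9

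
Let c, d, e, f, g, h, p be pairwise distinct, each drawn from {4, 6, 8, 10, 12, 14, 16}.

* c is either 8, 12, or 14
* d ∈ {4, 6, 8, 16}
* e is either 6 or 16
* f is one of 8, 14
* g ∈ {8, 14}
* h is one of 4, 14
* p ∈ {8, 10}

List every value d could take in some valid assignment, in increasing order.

The 7 variables together cover exactly {4, 6, 8, 10, 12, 14, 16} — 7 values for 7 variables — and 10 appears only in p's list, so p = 10.
The 6 still-open variables together cover exactly {4, 6, 8, 12, 14, 16} — 6 values for 6 variables — and 12 appears only in c's list, so c = 12.
The 2 variables f and g are confined to {8, 14}, which locks those values in; drop them from d, h.
h's domain is down to {4}, so h = 4. So d can't be 4.
No further eliminations apply; d can still be any of 6, 16.

6, 16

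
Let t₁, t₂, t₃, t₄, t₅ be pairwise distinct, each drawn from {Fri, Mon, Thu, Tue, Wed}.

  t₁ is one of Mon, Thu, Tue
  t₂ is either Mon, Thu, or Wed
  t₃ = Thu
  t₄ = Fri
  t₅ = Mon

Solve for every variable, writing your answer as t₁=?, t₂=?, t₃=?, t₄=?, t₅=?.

t₃'s domain is down to {Thu}, so t₃ = Thu. Strike Thu from t₁, t₂.
t₄'s domain is down to {Fri}, so t₄ = Fri.
t₅'s domain is down to {Mon}, so t₅ = Mon. Remove Mon from t₁, t₂.
t₁ has just one choice, so t₁ = Tue.
t₂'s domain is down to {Wed}, so t₂ = Wed.

t₁=Tue, t₂=Wed, t₃=Thu, t₄=Fri, t₅=Mon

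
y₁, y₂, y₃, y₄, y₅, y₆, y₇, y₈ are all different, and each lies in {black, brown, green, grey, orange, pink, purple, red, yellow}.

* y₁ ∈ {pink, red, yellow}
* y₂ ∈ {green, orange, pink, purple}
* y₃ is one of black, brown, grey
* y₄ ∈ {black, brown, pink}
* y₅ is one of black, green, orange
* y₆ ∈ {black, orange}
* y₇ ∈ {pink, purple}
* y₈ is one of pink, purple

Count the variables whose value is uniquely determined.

y₇ and y₈ share exactly the 2 values {pink, purple}; by pigeonhole those values go to them, so strike pink, purple from y₁, y₂, y₄.
y₂, y₅, y₆ between them cover only {black, green, orange} — a naked triple. Remove those values from y₃, y₄.
y₄'s domain is down to {brown}, so y₄ = brown. Strike brown from y₃.
y₃'s domain is down to {grey}, so y₃ = grey.
Determined: y₃=grey, y₄=brown. The other variables each still have more than one consistent value. That makes 2.

2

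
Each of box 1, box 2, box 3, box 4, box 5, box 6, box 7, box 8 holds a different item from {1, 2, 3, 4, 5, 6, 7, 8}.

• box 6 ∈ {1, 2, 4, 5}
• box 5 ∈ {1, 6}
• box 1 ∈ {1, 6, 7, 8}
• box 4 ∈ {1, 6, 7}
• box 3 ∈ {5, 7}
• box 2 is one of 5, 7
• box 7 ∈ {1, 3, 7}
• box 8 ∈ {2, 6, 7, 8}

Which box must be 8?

box 1

The 8 variables together cover exactly {1, 2, 3, 4, 5, 6, 7, 8} — 8 values for 8 variables — and 3 appears only in box 7's list, so box 7 = 3.
The 7 still-open variables draw from only 7 values {1, 2, 4, 5, 6, 7, 8}, so each is used; only box 6 can be 4, hence box 6 = 4.
The 6 still-open variables draw from only 6 values {1, 2, 5, 6, 7, 8}, so each is used; only box 8 can be 2, hence box 8 = 2.
The 5 still-open variables together cover exactly {1, 5, 6, 7, 8} — 5 values for 5 variables — and 8 appears only in box 1's list, so box 1 = 8.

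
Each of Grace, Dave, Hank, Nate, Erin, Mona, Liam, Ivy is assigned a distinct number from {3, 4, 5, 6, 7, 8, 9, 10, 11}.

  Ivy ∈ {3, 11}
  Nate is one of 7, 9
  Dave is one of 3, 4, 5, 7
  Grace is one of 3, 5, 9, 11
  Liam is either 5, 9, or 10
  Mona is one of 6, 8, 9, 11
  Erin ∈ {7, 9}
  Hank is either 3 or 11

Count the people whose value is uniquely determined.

Hank and Ivy between them cover only {3, 11} — a naked pair. Remove those values from Grace, Dave, Mona.
The 2 variables Nate and Erin are confined to {7, 9}, which locks those values in; drop them from Grace, Dave, Mona, Liam.
That leaves Grace = 5. So Dave, Liam can't be 5.
Dave must be 4 (only option left).
Liam has just one choice, so Liam = 10.
Determined: Grace=5, Dave=4, Liam=10. The other people each still have more than one consistent value. That makes 3.

3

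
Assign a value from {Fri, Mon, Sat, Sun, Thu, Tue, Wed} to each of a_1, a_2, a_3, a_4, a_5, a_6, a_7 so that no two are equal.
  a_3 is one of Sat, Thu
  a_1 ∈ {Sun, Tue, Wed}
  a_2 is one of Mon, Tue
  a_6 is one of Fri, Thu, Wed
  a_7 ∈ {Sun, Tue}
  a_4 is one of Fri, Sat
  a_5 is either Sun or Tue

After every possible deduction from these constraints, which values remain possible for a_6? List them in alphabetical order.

Fri, Thu

The 7 variables together cover exactly {Fri, Mon, Sat, Sun, Thu, Tue, Wed} — 7 values for 7 variables — and Mon appears only in a_2's list, so a_2 = Mon.
a_5 and a_7 share exactly the 2 values {Sun, Tue}; by pigeonhole those values go to them, so strike Sun, Tue from a_1.
a_1 has just one choice, so a_1 = Wed. So a_6 can't be Wed.
No further eliminations apply; a_6 can still be any of Fri, Thu.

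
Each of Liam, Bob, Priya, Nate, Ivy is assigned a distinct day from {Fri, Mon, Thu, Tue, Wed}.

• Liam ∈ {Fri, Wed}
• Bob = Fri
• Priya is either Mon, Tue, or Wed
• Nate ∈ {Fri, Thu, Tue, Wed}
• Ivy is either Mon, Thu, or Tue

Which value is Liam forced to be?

Bob must be Fri (only option left). Eliminate Fri elsewhere: Liam, Nate.
So Liam = Wed.

Wed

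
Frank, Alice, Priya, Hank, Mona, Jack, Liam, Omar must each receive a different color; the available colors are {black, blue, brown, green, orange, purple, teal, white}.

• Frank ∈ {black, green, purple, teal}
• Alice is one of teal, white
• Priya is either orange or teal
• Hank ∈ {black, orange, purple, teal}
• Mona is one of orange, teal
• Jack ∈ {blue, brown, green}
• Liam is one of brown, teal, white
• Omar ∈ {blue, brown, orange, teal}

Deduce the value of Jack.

green

Priya and Mona between them cover only {orange, teal} — a naked pair. Remove those values from Frank, Alice, Hank, Liam, Omar.
Alice's domain is down to {white}, so Alice = white. So Liam can't be white.
Liam's domain is down to {brown}, so Liam = brown. Remove brown from Jack, Omar.
Omar must be blue (only option left). Remove blue from Jack.
So Jack = green.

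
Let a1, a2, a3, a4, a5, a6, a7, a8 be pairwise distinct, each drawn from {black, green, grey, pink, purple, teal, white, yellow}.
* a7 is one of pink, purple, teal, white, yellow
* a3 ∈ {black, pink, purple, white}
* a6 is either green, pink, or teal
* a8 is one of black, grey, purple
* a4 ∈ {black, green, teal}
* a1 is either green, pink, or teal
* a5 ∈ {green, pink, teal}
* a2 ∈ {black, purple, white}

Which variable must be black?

a4

The 8 variables together cover exactly {black, green, grey, pink, purple, teal, white, yellow} — 8 values for 8 variables — and grey appears only in a8's list, so a8 = grey.
The 7 still-open variables together cover exactly {black, green, pink, purple, teal, white, yellow} — 7 values for 7 variables — and yellow appears only in a7's list, so a7 = yellow.
a1, a5, a6 share exactly the 3 values {green, pink, teal}; by pigeonhole those values go to them, so strike green, pink, teal from a3, a4.
So black goes to a4.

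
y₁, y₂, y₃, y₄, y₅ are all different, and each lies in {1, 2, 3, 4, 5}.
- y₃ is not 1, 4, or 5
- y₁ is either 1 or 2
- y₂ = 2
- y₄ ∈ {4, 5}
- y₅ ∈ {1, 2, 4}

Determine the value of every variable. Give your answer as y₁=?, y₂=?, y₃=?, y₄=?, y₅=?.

y₂ must be 2 (only option left). Remove 2 from y₁, y₃, y₅.
That leaves y₃ = 3.
That leaves y₁ = 1. So y₅ can't be 1.
y₅ has just one choice, so y₅ = 4. Strike 4 from y₄.
That leaves y₄ = 5.

y₁=1, y₂=2, y₃=3, y₄=5, y₅=4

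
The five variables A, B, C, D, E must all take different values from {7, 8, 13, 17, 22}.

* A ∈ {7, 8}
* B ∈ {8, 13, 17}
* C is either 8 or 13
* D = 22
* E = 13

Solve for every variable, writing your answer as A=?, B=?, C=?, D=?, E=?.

A=7, B=17, C=8, D=22, E=13

D must be 22 (only option left).
That leaves E = 13. So B, C can't be 13.
That leaves C = 8. Eliminate 8 elsewhere: A, B.
A has just one choice, so A = 7.
That leaves B = 17.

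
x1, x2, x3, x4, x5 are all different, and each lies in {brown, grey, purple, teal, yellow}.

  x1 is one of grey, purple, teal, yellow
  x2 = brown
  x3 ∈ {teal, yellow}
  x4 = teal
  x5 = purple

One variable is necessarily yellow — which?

x2 has just one choice, so x2 = brown.
That leaves x4 = teal. Strike teal from x1, x3.
So yellow goes to x3.

x3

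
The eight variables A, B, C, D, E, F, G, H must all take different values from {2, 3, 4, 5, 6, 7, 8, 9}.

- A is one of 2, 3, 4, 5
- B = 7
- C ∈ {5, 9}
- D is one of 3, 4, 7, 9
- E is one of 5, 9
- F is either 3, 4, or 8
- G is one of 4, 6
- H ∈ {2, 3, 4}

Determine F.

8

B's domain is down to {7}, so B = 7. Strike 7 from D.
The 7 still-open variables draw from only 7 values {2, 3, 4, 5, 6, 8, 9}, so each is used; only G can be 6, hence G = 6.
The 6 still-open variables draw from only 6 values {2, 3, 4, 5, 8, 9}, so each is used; only F can be 8, hence F = 8.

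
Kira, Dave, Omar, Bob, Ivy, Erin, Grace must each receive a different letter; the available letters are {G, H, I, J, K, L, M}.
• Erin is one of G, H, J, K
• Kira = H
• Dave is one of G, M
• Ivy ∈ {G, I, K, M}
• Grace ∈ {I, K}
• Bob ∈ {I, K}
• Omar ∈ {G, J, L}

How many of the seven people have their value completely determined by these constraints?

3

Kira must be H (only option left). So Erin can't be H.
The 6 still-open variables draw from only 6 values {G, I, J, K, L, M}, so each is used; only Omar can be L, hence Omar = L.
The 5 still-open variables together cover exactly {G, I, J, K, M} — 5 values for 5 variables — and J appears only in Erin's list, so Erin = J.
The 2 variables Bob and Grace are confined to {I, K}, which locks those values in; drop them from Ivy.
Determined: Kira=H, Omar=L, Erin=J. The other people each still have more than one consistent value. That makes 3.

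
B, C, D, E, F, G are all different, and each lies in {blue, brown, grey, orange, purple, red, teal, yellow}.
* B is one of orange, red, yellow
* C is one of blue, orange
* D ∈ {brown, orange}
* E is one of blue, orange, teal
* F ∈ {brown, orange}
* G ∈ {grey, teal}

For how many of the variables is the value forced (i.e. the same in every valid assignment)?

3

D and F share exactly the 2 values {brown, orange}; by pigeonhole those values go to them, so strike brown, orange from B, C, E.
C's domain is down to {blue}, so C = blue. Eliminate blue elsewhere: E.
That leaves E = teal. Strike teal from G.
G must be grey (only option left).
Determined: C=blue, E=teal, G=grey. The other variables each still have more than one consistent value. That makes 3.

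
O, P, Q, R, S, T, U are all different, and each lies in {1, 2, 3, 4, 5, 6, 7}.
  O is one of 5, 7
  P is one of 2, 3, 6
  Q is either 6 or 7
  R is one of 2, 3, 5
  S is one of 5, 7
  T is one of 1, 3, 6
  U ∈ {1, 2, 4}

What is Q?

The 7 variables draw from only 7 values {1, 2, 3, 4, 5, 6, 7}, so each is used; only U can be 4, hence U = 4.
The 6 still-open variables together cover exactly {1, 2, 3, 5, 6, 7} — 6 values for 6 variables — and 1 appears only in T's list, so T = 1.
The 2 variables O and S are confined to {5, 7}, which locks those values in; drop them from Q, R.
So Q = 6.

6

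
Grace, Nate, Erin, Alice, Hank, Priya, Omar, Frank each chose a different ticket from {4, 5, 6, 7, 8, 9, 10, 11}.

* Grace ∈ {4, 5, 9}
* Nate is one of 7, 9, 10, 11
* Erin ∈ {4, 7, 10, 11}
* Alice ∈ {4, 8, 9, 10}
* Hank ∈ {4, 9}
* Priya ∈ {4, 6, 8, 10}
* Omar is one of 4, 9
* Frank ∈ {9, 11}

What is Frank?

11

The 8 variables together cover exactly {4, 5, 6, 7, 8, 9, 10, 11} — 8 values for 8 variables — and 5 appears only in Grace's list, so Grace = 5.
Among the 7 still-open variables, 6 fits only Priya (and all 7 values in {4, 6, 7, 8, 9, 10, 11} must be used), so Priya = 6.
Among the 6 still-open variables, 8 fits only Alice (and all 6 values in {4, 7, 8, 9, 10, 11} must be used), so Alice = 8.
Hank and Omar between them cover only {4, 9} — a naked pair. Remove those values from Nate, Erin, Frank.
So Frank = 11.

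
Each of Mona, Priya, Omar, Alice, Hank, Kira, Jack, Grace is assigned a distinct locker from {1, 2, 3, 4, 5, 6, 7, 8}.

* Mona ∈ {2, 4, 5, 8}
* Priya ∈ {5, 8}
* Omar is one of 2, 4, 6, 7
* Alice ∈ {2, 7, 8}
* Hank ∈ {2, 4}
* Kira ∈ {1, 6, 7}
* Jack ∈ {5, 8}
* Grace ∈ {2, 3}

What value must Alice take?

7

The 8 variables draw from only 8 values {1, 2, 3, 4, 5, 6, 7, 8}, so each is used; only Kira can be 1, hence Kira = 1.
The 7 still-open variables draw from only 7 values {2, 3, 4, 5, 6, 7, 8}, so each is used; only Grace can be 3, hence Grace = 3.
The 6 still-open variables together cover exactly {2, 4, 5, 6, 7, 8} — 6 values for 6 variables — and 6 appears only in Omar's list, so Omar = 6.
The 5 still-open variables together cover exactly {2, 4, 5, 7, 8} — 5 values for 5 variables — and 7 appears only in Alice's list, so Alice = 7.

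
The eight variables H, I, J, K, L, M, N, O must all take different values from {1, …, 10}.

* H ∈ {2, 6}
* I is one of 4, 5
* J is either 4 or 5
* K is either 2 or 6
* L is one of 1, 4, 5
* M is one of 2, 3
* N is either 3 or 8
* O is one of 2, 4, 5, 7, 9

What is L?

1

The 2 variables H and K are confined to {2, 6}, which locks those values in; drop them from M, O.
M must be 3 (only option left). Eliminate 3 elsewhere: N.
That leaves N = 8.
I and J share exactly the 2 values {4, 5}; by pigeonhole those values go to them, so strike 4, 5 from L, O.
So L = 1.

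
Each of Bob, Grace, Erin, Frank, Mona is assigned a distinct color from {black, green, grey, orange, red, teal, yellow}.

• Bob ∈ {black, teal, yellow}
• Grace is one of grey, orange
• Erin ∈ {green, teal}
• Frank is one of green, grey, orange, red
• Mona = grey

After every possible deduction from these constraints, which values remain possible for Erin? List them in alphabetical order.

Mona must be grey (only option left). Remove grey from Grace, Frank.
Grace's domain is down to {orange}, so Grace = orange. So Frank can't be orange.
No further eliminations apply; Erin can still be any of green, teal.

green, teal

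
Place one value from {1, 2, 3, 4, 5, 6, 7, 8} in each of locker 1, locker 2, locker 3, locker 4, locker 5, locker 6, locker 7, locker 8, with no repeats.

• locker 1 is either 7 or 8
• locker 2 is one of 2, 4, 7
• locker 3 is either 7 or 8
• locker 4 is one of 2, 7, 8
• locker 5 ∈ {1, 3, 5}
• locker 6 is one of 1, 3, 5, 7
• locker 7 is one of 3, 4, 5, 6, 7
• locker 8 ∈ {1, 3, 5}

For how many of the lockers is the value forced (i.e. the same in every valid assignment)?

3

The 8 variables together cover exactly {1, 2, 3, 4, 5, 6, 7, 8} — 8 values for 8 variables — and 6 appears only in locker 7's list, so locker 7 = 6.
The 7 still-open variables draw from only 7 values {1, 2, 3, 4, 5, 7, 8}, so each is used; only locker 2 can be 4, hence locker 2 = 4.
The 6 still-open variables draw from only 6 values {1, 2, 3, 5, 7, 8}, so each is used; only locker 4 can be 2, hence locker 4 = 2.
The 2 variables locker 1 and locker 3 are confined to {7, 8}, which locks those values in; drop them from locker 6.
Determined: locker 2=4, locker 4=2, locker 7=6. The other lockers each still have more than one consistent value. That makes 3.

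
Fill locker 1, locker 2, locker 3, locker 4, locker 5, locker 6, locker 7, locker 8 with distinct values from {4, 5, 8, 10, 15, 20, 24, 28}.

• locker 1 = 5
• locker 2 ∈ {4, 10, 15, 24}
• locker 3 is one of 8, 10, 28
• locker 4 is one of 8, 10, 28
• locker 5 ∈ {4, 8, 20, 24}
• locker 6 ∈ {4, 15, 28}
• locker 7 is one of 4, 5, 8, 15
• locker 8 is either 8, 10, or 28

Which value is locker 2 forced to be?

24

locker 1's domain is down to {5}, so locker 1 = 5. So locker 7 can't be 5.
The 7 still-open variables together cover exactly {4, 8, 10, 15, 20, 24, 28} — 7 values for 7 variables — and 20 appears only in locker 5's list, so locker 5 = 20.
Among the 6 still-open variables, 24 fits only locker 2 (and all 6 values in {4, 8, 10, 15, 24, 28} must be used), so locker 2 = 24.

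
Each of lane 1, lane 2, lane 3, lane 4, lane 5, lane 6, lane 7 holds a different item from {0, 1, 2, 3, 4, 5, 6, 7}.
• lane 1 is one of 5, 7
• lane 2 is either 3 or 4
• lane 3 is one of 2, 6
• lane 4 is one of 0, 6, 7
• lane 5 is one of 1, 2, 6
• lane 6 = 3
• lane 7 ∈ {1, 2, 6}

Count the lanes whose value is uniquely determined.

lane 6 must be 3 (only option left). Eliminate 3 elsewhere: lane 2.
That leaves lane 2 = 4.
lane 3, lane 5, lane 7 between them cover only {1, 2, 6} — a naked triple. Remove those values from lane 4.
Determined: lane 2=4, lane 6=3. The other lanes each still have more than one consistent value. That makes 2.

2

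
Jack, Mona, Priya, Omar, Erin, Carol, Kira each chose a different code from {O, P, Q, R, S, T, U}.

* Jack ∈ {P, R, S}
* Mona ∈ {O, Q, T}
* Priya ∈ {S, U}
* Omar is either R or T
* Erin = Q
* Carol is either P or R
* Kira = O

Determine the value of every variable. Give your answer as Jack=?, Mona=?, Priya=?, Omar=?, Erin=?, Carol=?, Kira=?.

Jack=S, Mona=T, Priya=U, Omar=R, Erin=Q, Carol=P, Kira=O

Erin must be Q (only option left). Strike Q from Mona.
Kira must be O (only option left). So Mona can't be O.
Mona has just one choice, so Mona = T. Eliminate T elsewhere: Omar.
Omar's domain is down to {R}, so Omar = R. So Jack, Carol can't be R.
Carol has just one choice, so Carol = P. Remove P from Jack.
That leaves Jack = S. Strike S from Priya.
Priya's domain is down to {U}, so Priya = U.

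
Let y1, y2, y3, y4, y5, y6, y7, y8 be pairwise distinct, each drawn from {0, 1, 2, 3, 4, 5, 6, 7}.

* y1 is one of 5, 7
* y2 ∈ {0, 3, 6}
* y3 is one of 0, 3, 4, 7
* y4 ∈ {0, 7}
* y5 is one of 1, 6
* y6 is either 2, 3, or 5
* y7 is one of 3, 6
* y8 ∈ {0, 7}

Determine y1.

The 8 variables draw from only 8 values {0, 1, 2, 3, 4, 5, 6, 7}, so each is used; only y5 can be 1, hence y5 = 1.
The 7 still-open variables together cover exactly {0, 2, 3, 4, 5, 6, 7} — 7 values for 7 variables — and 2 appears only in y6's list, so y6 = 2.
Among the 6 still-open variables, 4 fits only y3 (and all 6 values in {0, 3, 4, 5, 6, 7} must be used), so y3 = 4.
Among the 5 still-open variables, 5 fits only y1 (and all 5 values in {0, 3, 5, 6, 7} must be used), so y1 = 5.

5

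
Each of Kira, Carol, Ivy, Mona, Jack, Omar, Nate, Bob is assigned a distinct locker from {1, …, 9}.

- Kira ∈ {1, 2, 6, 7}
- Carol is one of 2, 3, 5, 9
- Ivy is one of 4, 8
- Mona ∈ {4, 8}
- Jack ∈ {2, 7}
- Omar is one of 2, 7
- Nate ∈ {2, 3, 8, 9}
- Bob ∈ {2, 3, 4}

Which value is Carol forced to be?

The 2 variables Ivy and Mona are confined to {4, 8}, which locks those values in; drop them from Nate, Bob.
The 2 variables Jack and Omar are confined to {2, 7}, which locks those values in; drop them from Kira, Carol, Nate, Bob.
Bob has just one choice, so Bob = 3. Remove 3 from Carol, Nate.
Nate has just one choice, so Nate = 9. Strike 9 from Carol.
So Carol = 5.

5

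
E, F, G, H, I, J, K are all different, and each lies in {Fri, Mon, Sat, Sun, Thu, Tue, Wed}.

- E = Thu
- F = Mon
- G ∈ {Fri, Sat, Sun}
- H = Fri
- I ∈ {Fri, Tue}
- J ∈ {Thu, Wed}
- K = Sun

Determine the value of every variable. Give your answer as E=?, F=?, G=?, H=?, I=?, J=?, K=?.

E's domain is down to {Thu}, so E = Thu. Eliminate Thu elsewhere: J.
F must be Mon (only option left).
H has just one choice, so H = Fri. Remove Fri from G, I.
I has just one choice, so I = Tue.
J has just one choice, so J = Wed.
K has just one choice, so K = Sun. So G can't be Sun.
G has just one choice, so G = Sat.

E=Thu, F=Mon, G=Sat, H=Fri, I=Tue, J=Wed, K=Sun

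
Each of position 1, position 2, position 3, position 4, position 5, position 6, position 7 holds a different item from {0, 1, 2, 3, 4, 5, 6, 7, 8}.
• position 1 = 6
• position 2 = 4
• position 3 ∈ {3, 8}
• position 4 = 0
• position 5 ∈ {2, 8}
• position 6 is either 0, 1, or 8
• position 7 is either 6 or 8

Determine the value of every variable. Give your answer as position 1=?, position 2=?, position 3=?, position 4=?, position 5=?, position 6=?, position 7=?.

position 1's domain is down to {6}, so position 1 = 6. So position 7 can't be 6.
position 2's domain is down to {4}, so position 2 = 4.
position 4's domain is down to {0}, so position 4 = 0. Eliminate 0 elsewhere: position 6.
position 7's domain is down to {8}, so position 7 = 8. So position 3, position 5, position 6 can't be 8.
position 3 has just one choice, so position 3 = 3.
That leaves position 5 = 2.
position 6's domain is down to {1}, so position 6 = 1.

position 1=6, position 2=4, position 3=3, position 4=0, position 5=2, position 6=1, position 7=8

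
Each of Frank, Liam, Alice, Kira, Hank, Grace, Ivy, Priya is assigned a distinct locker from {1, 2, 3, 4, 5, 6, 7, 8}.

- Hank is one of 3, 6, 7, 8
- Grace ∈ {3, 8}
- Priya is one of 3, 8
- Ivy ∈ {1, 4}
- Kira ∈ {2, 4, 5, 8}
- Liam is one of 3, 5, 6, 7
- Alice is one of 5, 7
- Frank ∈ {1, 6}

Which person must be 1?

Frank

The 8 variables draw from only 8 values {1, 2, 3, 4, 5, 6, 7, 8}, so each is used; only Kira can be 2, hence Kira = 2.
The 7 still-open variables together cover exactly {1, 3, 4, 5, 6, 7, 8} — 7 values for 7 variables — and 4 appears only in Ivy's list, so Ivy = 4.
Among the 6 still-open variables, 1 fits only Frank (and all 6 values in {1, 3, 5, 6, 7, 8} must be used), so Frank = 1.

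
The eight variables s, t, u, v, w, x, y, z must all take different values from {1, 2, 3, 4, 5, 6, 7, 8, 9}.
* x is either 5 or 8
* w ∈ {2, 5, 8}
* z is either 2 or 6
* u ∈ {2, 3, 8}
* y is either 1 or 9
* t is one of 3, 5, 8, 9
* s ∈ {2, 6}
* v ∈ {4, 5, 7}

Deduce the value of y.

1

s and z share exactly the 2 values {2, 6}; by pigeonhole those values go to them, so strike 2, 6 from u, w.
The 2 variables w and x are confined to {5, 8}, which locks those values in; drop them from t, u, v.
u has just one choice, so u = 3. Remove 3 from t.
t must be 9 (only option left). Eliminate 9 elsewhere: y.
So y = 1.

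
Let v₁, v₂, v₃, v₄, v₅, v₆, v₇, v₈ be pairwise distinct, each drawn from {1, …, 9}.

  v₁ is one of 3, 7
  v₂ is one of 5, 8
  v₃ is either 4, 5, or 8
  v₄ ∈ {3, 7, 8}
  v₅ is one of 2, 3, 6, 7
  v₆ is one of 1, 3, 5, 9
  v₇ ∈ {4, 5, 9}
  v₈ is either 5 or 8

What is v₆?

1

v₂ and v₈ share exactly the 2 values {5, 8}; by pigeonhole those values go to them, so strike 5, 8 from v₃, v₄, v₆, v₇.
v₃ has just one choice, so v₃ = 4. Eliminate 4 elsewhere: v₇.
That leaves v₇ = 9. Eliminate 9 elsewhere: v₆.
The 2 variables v₁ and v₄ are confined to {3, 7}, which locks those values in; drop them from v₅, v₆.
So v₆ = 1.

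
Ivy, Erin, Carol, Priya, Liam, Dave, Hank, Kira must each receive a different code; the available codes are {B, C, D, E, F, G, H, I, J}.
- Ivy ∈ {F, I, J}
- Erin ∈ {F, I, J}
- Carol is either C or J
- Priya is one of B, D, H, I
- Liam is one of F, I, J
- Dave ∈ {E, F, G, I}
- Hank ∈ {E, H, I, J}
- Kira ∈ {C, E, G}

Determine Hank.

The 3 variables Ivy, Erin, Liam are confined to {F, I, J}, which locks those values in; drop them from Carol, Priya, Dave, Hank.
That leaves Carol = C. So Kira can't be C.
The 2 variables Dave and Kira are confined to {E, G}, which locks those values in; drop them from Hank.
So Hank = H.

H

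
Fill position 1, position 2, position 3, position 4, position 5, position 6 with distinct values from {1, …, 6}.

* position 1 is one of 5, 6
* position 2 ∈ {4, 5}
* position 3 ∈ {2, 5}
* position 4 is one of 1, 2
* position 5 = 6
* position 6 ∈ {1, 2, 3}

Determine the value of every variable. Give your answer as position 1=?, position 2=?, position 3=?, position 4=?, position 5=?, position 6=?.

position 5 has just one choice, so position 5 = 6. Strike 6 from position 1.
position 1 must be 5 (only option left). Eliminate 5 elsewhere: position 2, position 3.
position 2's domain is down to {4}, so position 2 = 4.
position 3 must be 2 (only option left). Remove 2 from position 4, position 6.
position 4's domain is down to {1}, so position 4 = 1. Remove 1 from position 6.
position 6's domain is down to {3}, so position 6 = 3.

position 1=5, position 2=4, position 3=2, position 4=1, position 5=6, position 6=3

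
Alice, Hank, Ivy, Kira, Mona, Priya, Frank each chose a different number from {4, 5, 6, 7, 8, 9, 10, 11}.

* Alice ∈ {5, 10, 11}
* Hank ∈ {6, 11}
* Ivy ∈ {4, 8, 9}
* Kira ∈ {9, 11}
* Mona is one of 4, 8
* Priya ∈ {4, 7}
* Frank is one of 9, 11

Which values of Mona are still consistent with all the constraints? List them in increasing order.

Kira and Frank share exactly the 2 values {9, 11}; by pigeonhole those values go to them, so strike 9, 11 from Alice, Hank, Ivy.
Hank has just one choice, so Hank = 6.
Ivy and Mona share exactly the 2 values {4, 8}; by pigeonhole those values go to them, so strike 4, 8 from Priya.
That leaves Priya = 7.
No further eliminations apply; Mona can still be any of 4, 8.

4, 8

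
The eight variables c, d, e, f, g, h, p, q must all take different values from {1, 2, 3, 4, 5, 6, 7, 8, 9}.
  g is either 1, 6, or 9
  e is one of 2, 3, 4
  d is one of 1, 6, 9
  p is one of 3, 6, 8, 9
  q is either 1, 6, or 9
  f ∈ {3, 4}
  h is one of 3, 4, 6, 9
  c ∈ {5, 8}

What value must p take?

8

Among the 8 variables, 2 fits only e (and all 8 values in {1, 2, 3, 4, 5, 6, 8, 9} must be used), so e = 2.
Among the 7 still-open variables, 5 fits only c (and all 7 values in {1, 3, 4, 5, 6, 8, 9} must be used), so c = 5.
The 6 still-open variables together cover exactly {1, 3, 4, 6, 8, 9} — 6 values for 6 variables — and 8 appears only in p's list, so p = 8.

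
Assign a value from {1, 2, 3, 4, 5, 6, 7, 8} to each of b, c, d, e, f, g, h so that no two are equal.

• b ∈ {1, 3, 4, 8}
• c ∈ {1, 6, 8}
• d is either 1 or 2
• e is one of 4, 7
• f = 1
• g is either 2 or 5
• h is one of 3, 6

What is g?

f's domain is down to {1}, so f = 1. So b, c, d can't be 1.
d has just one choice, so d = 2. Remove 2 from g.
So g = 5.

5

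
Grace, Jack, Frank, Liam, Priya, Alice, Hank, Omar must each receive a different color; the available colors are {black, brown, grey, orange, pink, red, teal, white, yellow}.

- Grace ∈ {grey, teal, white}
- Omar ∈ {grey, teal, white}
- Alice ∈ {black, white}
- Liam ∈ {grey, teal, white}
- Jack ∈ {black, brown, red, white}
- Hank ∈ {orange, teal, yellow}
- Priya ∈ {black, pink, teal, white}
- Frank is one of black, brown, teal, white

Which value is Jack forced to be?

red

Grace, Liam, Omar between them cover only {grey, teal, white} — a naked triple. Remove those values from Jack, Frank, Priya, Alice, Hank.
Alice has just one choice, so Alice = black. Remove black from Jack, Frank, Priya.
That leaves Frank = brown. So Jack can't be brown.
So Jack = red.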